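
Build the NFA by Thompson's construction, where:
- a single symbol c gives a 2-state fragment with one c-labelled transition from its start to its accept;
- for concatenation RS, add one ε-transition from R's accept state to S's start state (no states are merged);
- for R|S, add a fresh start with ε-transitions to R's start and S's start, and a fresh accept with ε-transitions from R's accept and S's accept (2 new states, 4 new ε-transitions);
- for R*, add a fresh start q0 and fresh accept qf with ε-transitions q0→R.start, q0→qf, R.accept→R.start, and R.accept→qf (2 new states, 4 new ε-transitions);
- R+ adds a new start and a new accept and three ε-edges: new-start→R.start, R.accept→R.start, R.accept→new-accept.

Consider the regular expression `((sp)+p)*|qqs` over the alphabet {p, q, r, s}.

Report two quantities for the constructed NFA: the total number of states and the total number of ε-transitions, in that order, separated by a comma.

18, 15

Recursing over subexpressions:
Each of the 6 symbol leaves contributes 2 states and 0 ε-transitions.
  sp = 4 states, 1 ε-transition
  (sp)+ = 6 states, 4 ε-transitions
  (sp)+p = 8 states, 5 ε-transitions
  ((sp)+p)* = 10 states, 9 ε-transitions
  qqs = 6 states, 2 ε-transitions
  ((sp)+p)*|qqs = 18 states, 15 ε-transitions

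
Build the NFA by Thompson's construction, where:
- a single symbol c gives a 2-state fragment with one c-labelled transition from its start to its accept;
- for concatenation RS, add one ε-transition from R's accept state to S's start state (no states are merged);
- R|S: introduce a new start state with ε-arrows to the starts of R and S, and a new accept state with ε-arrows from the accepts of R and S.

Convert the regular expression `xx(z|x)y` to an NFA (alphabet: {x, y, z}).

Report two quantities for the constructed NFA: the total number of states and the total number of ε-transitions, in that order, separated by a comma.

Building bottom-up:
Each of the 5 symbol leaves contributes 2 states and 0 ε-transitions.
  z|x — 6 states, 4 ε-transitions
  xx(z|x)y — 12 states, 7 ε-transitions

12, 7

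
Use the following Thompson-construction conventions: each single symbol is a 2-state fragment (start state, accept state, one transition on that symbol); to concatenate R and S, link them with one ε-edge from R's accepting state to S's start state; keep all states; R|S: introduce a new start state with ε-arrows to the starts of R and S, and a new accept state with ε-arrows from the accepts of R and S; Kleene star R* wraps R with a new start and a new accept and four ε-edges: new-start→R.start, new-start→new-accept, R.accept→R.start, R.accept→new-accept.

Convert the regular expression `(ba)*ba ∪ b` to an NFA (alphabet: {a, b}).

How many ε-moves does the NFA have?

Per subexpression:
Each of the 5 symbol leaves contributes 0 ε-transitions.
  ba — 1 ε-transition
  (ba)* — 5 ε-transitions
  (ba)*ba — 7 ε-transitions
  (ba)*ba ∪ b — 11 ε-transitions

11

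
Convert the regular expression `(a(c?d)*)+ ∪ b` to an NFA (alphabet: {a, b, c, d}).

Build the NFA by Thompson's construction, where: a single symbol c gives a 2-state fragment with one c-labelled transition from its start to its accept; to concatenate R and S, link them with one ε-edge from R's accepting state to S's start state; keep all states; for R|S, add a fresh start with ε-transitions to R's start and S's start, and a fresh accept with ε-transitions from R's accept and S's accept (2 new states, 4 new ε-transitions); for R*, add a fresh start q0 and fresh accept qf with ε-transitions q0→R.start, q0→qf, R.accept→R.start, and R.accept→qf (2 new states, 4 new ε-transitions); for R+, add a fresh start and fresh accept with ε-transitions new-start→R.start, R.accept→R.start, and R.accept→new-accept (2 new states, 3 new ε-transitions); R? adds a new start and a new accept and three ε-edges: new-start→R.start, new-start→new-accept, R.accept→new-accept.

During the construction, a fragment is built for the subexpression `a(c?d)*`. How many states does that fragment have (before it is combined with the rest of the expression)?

10

Fragment for `a(c?d)*`:
Each of the 3 symbol leaves contributes a 2-state fragment.
  c? : 4 states
  c?d : 6 states
  (c?d)* : 8 states
  a(c?d)* : 10 states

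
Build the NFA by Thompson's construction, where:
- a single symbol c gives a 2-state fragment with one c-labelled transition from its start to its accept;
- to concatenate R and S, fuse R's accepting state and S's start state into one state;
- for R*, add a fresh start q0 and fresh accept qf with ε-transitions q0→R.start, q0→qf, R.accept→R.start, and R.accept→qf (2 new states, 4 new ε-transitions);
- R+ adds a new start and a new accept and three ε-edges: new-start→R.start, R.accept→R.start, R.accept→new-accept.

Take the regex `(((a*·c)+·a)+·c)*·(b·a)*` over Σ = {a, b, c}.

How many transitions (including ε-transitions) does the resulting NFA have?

Per subexpression:
Each of the 6 symbol leaves contributes 1 transition (1 symbol, 0 ε).
  a* = 5 transitions (1 symbol, 4 ε)
  a*·c = 6 transitions (2 symbol, 4 ε)
  (a*·c)+ = 9 transitions (2 symbol, 7 ε)
  (a*·c)+·a = 10 transitions (3 symbol, 7 ε)
  ((a*·c)+·a)+ = 13 transitions (3 symbol, 10 ε)
  ((a*·c)+·a)+·c = 14 transitions (4 symbol, 10 ε)
  (((a*·c)+·a)+·c)* = 18 transitions (4 symbol, 14 ε)
  b·a = 2 transitions (2 symbol, 0 ε)
  (b·a)* = 6 transitions (2 symbol, 4 ε)
  (((a*·c)+·a)+·c)*·(b·a)* = 24 transitions (6 symbol, 18 ε)

24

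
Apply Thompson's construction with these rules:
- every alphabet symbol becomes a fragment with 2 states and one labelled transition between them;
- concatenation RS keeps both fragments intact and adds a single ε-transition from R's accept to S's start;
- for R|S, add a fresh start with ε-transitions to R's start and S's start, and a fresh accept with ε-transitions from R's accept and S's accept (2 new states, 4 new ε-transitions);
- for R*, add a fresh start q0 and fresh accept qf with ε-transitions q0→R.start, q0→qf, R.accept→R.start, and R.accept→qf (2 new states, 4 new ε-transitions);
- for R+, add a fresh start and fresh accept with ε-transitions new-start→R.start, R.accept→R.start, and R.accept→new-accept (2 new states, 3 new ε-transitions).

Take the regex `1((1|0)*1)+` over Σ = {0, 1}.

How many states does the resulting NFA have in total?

14

By structural recursion:
Each of the 4 symbol leaves contributes a 2-state fragment.
  1|0 → 6 states
  (1|0)* → 8 states
  (1|0)*1 → 10 states
  ((1|0)*1)+ → 12 states
  1((1|0)*1)+ → 14 states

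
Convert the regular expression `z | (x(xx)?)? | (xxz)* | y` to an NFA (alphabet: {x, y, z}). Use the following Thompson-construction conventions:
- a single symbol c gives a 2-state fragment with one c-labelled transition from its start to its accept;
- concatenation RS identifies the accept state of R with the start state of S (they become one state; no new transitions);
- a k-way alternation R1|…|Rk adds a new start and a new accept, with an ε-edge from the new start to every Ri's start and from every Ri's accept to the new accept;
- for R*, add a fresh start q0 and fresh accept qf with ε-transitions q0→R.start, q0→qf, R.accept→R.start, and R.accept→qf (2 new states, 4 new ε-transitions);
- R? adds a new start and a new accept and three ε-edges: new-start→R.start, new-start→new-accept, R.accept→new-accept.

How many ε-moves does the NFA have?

18

Bottom-up over the parse tree:
Each of the 8 symbol leaves contributes 0 ε-transitions.
  xx → 0 ε-transitions
  (xx)? → 3 ε-transitions
  x(xx)? → 3 ε-transitions
  (x(xx)?)? → 6 ε-transitions
  xxz → 0 ε-transitions
  (xxz)* → 4 ε-transitions
  z | (x(xx)?)? | (xxz)* | y → 18 ε-transitions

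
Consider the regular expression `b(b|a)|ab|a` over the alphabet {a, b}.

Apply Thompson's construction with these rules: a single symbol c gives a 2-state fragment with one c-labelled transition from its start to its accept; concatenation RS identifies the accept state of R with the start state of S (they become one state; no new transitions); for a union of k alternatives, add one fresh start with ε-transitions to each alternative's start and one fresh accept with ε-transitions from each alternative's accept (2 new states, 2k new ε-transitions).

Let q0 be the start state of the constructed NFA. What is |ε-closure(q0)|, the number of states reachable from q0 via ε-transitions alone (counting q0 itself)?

4

Work bottom-up. For each fragment F, track |ε-closure(F.start)| and whether F's accept lies in that closure (i.e. whether F accepts ε). A single-symbol fragment has closure size 1 and does not accept ε.
  b|a — C = 1 + 1 + 1 = 3 (the new accept is not ε-reachable since no branch accepts ε)
  b(b|a) — C equals the left operand's closure size = 1 (its accept is not ε-reachable, so the closure stops there)
  ab — same as the first factor's closure: C = 1
  b(b|a)|ab|a — C = 1 + 1 + 1 + 1 = 4 (the new accept is not ε-reachable since no branch accepts ε)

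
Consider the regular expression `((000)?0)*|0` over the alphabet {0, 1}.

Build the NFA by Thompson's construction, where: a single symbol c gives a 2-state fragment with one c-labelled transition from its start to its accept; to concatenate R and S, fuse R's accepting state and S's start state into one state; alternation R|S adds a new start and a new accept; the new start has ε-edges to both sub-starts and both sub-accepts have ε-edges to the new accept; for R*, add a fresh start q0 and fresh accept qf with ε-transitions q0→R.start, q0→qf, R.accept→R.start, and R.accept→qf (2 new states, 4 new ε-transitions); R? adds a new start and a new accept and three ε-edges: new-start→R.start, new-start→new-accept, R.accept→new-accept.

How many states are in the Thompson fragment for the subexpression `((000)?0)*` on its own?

9

Fragment for `((000)?0)*`:
Each of the 4 symbol leaves contributes a 2-state fragment.
  000 — 4 states
  (000)? — 6 states
  (000)?0 — 7 states
  ((000)?0)* — 9 states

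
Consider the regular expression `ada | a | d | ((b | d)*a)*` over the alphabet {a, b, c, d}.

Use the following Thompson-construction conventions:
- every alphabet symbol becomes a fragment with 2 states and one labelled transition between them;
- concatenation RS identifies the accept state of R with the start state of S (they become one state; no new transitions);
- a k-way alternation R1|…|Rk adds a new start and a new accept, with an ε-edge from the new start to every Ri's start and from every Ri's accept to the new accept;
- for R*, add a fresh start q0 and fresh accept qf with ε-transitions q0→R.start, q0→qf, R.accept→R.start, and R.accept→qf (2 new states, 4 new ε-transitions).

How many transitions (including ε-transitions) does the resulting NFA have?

Recursing over subexpressions:
Each of the 8 symbol leaves contributes 1 transition (1 symbol, 0 ε).
  ada → 3 transitions (3 symbol, 0 ε)
  b | d → 6 transitions (2 symbol, 4 ε)
  (b | d)* → 10 transitions (2 symbol, 8 ε)
  (b | d)*a → 11 transitions (3 symbol, 8 ε)
  ((b | d)*a)* → 15 transitions (3 symbol, 12 ε)
  ada | a | d | ((b | d)*a)* → 28 transitions (8 symbol, 20 ε)

28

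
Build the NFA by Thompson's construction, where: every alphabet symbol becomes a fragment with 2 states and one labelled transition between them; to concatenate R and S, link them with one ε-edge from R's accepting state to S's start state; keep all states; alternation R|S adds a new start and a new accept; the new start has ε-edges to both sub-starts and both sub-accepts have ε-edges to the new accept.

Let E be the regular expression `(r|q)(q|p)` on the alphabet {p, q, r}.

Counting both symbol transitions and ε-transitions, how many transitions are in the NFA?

Per subexpression:
Each of the 4 symbol leaves contributes 1 transition (1 symbol, 0 ε).
  r|q → 6 transitions (2 symbol, 4 ε)
  q|p → 6 transitions (2 symbol, 4 ε)
  (r|q)(q|p) → 13 transitions (4 symbol, 9 ε)

13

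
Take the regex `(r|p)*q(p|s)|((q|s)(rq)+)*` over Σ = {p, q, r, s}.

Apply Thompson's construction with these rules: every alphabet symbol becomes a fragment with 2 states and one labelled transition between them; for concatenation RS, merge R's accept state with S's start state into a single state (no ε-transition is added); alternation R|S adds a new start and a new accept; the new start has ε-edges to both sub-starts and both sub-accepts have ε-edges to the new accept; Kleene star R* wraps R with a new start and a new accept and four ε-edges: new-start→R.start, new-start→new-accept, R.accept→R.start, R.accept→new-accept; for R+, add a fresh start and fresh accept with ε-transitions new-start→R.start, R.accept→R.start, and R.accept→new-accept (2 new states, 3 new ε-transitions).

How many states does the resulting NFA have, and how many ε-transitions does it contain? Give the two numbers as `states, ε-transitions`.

Bottom-up over the parse tree:
Each of the 9 symbol leaves contributes 2 states and 0 ε-transitions.
  r|p = 6 states, 4 ε-transitions
  (r|p)* = 8 states, 8 ε-transitions
  p|s = 6 states, 4 ε-transitions
  (r|p)*q(p|s) = 14 states, 12 ε-transitions
  q|s = 6 states, 4 ε-transitions
  rq = 3 states, 0 ε-transitions
  (rq)+ = 5 states, 3 ε-transitions
  (q|s)(rq)+ = 10 states, 7 ε-transitions
  ((q|s)(rq)+)* = 12 states, 11 ε-transitions
  (r|p)*q(p|s)|((q|s)(rq)+)* = 28 states, 27 ε-transitions

28, 27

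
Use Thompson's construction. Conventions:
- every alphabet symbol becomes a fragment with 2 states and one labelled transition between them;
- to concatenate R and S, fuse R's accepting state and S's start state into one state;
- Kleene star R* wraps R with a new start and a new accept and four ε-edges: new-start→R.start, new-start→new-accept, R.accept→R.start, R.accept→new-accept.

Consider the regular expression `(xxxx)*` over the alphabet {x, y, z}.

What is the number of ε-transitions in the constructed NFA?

4

Bottom-up over the parse tree:
Each of the 4 symbol leaves contributes 0 ε-transitions.
  xxxx — 0 ε-transitions
  (xxxx)* — 4 ε-transitions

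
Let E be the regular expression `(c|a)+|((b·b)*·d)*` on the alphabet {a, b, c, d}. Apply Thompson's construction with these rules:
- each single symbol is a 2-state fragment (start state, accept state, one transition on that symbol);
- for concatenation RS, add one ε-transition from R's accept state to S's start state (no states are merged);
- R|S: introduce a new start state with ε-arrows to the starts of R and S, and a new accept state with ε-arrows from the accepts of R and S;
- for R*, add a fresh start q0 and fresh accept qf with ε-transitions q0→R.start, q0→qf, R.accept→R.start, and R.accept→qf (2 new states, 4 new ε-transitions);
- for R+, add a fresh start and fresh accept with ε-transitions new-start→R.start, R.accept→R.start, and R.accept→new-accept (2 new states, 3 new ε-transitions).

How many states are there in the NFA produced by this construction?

20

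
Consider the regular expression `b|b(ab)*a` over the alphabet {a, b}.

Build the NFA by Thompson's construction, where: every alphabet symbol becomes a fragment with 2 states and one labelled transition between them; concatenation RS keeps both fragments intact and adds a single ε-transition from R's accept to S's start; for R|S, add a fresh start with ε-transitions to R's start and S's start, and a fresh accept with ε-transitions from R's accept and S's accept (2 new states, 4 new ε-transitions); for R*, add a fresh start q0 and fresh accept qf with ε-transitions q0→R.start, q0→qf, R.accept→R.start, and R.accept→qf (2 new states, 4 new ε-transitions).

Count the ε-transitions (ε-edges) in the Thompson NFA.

By structural recursion:
Each of the 5 symbol leaves contributes 0 ε-transitions.
  ab : 1 ε-transition
  (ab)* : 5 ε-transitions
  b(ab)*a : 7 ε-transitions
  b|b(ab)*a : 11 ε-transitions

11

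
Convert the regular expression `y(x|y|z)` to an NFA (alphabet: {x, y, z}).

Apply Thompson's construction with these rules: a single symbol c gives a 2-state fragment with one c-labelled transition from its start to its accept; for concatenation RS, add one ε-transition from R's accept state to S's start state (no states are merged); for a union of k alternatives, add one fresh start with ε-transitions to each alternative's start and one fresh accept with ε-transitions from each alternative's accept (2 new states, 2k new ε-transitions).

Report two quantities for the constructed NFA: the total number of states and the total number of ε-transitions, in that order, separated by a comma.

Bottom-up over the parse tree:
Each of the 4 symbol leaves contributes 2 states and 0 ε-transitions.
  x|y|z = 8 states, 6 ε-transitions
  y(x|y|z) = 10 states, 7 ε-transitions

10, 7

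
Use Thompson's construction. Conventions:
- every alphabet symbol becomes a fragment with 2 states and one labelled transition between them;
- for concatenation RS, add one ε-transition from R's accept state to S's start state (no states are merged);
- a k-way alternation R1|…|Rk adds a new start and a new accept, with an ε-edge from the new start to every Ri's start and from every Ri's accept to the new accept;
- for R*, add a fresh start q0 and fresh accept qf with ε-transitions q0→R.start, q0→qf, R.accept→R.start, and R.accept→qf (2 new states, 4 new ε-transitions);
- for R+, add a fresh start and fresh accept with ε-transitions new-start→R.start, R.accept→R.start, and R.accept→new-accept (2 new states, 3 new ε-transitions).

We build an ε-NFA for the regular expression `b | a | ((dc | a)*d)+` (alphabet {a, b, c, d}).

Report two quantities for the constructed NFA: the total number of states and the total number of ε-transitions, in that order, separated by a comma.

Per subexpression:
Each of the 6 symbol leaves contributes 2 states and 0 ε-transitions.
  dc — 4 states, 1 ε-transition
  dc | a — 8 states, 5 ε-transitions
  (dc | a)* — 10 states, 9 ε-transitions
  (dc | a)*d — 12 states, 10 ε-transitions
  ((dc | a)*d)+ — 14 states, 13 ε-transitions
  b | a | ((dc | a)*d)+ — 20 states, 19 ε-transitions

20, 19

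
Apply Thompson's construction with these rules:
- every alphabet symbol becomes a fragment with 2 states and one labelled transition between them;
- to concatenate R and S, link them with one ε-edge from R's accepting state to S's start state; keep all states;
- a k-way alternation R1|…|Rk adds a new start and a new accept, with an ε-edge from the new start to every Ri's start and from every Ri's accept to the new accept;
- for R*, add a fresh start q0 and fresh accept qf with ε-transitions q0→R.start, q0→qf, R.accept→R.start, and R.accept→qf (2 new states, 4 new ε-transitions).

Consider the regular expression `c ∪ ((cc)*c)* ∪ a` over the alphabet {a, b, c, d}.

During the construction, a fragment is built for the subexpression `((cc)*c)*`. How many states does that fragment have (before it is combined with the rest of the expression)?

Fragment for `((cc)*c)*`:
Each of the 3 symbol leaves contributes a 2-state fragment.
  cc = 4 states
  (cc)* = 6 states
  (cc)*c = 8 states
  ((cc)*c)* = 10 states

10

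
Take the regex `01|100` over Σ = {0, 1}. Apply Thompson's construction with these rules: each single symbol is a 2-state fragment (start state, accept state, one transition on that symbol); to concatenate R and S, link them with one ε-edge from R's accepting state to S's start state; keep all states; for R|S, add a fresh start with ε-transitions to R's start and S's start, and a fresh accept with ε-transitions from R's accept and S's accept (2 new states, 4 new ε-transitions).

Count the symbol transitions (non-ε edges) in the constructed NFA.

5

Recursing over subexpressions:
Each of the 5 symbol leaves contributes exactly 1 symbol transition.
  01 — 2 symbol transitions
  100 — 3 symbol transitions
  01|100 — 5 symbol transitions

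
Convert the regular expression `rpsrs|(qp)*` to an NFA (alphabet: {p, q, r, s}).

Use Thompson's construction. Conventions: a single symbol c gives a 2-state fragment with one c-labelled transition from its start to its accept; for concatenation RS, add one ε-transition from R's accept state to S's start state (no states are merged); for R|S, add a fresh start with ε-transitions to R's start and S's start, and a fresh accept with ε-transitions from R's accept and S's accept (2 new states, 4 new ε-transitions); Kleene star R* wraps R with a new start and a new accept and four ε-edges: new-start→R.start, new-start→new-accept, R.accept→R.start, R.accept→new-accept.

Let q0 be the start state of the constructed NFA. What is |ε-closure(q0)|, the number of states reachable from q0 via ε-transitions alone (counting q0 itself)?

Let C(F) = |ε-closure(F.start)| within fragment F, and note whether F accepts ε. Symbol fragments have C = 1 and do not accept ε. Then:
  rpsrs → same as the first factor's closure: |closure| = 1
  qp → |closure| equals the left operand's closure size = 1 (its accept is not ε-reachable, so the closure stops there)
  (qp)* → |closure| = 1 (new start) + 1 (body) + 1 (new accept) = 3
  rpsrs|(qp)* → |closure| = 1 (new start) + (1 + 3) + 1 (new accept, since some branch ε-reaches its own accept) = 6

6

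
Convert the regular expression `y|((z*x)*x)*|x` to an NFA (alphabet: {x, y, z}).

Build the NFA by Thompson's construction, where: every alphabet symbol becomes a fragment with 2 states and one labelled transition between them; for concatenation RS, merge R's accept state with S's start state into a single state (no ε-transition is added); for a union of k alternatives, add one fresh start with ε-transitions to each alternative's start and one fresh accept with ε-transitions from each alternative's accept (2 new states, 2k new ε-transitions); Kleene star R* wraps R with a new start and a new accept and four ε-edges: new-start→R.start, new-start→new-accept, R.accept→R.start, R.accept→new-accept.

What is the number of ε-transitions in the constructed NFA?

18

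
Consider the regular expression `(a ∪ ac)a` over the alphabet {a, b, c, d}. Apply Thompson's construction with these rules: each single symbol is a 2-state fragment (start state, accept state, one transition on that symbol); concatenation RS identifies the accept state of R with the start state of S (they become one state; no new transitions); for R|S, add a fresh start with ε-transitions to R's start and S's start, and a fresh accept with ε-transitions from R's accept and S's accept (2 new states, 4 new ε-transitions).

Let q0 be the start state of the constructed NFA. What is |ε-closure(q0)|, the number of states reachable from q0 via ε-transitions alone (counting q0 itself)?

3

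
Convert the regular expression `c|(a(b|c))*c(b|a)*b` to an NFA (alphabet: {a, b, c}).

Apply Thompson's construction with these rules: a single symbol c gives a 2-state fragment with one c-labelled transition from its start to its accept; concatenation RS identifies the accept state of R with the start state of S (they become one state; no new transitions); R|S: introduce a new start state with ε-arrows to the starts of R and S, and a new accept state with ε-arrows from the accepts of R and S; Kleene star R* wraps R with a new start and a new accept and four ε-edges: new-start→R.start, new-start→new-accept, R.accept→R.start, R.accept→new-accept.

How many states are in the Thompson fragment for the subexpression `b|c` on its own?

6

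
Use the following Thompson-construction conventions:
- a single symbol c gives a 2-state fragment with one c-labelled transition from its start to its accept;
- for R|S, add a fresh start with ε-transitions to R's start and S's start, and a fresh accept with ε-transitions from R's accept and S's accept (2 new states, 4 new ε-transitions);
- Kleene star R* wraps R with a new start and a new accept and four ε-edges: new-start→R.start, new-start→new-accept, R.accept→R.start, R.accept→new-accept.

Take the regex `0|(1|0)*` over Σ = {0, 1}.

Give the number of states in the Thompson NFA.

12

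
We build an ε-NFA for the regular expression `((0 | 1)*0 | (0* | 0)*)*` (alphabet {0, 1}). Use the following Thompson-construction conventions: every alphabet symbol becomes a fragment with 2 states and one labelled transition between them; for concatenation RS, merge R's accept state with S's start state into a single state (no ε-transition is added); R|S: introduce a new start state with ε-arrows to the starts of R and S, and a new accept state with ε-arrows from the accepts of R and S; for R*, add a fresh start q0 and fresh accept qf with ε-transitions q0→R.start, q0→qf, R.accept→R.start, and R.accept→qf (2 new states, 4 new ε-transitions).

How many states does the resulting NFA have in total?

23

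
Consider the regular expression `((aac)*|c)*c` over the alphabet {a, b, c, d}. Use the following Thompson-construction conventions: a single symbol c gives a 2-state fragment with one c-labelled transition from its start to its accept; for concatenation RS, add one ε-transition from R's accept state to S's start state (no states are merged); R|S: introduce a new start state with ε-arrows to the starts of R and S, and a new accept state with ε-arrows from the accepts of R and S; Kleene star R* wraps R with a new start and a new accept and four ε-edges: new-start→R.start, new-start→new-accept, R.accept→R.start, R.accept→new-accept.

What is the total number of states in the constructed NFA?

16

Building bottom-up:
Each of the 5 symbol leaves contributes a 2-state fragment.
  aac → 6 states
  (aac)* → 8 states
  (aac)*|c → 12 states
  ((aac)*|c)* → 14 states
  ((aac)*|c)*c → 16 states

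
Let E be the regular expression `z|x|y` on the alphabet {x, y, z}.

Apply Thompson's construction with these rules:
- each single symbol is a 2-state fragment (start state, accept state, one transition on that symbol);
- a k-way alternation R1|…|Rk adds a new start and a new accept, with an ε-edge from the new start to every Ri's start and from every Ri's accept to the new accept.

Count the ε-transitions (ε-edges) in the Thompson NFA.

6

Per subexpression:
Each of the 3 symbol leaves contributes 0 ε-transitions.
  z|x|y : 6 ε-transitions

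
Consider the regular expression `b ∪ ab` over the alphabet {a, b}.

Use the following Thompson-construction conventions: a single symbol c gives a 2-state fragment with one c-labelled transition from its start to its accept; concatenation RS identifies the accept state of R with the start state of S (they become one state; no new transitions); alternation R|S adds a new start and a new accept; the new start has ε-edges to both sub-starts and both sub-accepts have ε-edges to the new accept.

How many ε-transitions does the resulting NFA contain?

4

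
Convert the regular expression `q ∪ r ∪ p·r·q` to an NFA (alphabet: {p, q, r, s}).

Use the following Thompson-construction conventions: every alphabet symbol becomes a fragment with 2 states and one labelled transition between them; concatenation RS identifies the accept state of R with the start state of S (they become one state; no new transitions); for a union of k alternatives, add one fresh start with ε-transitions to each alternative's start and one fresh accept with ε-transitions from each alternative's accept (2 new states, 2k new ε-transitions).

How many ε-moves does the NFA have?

Recursing over subexpressions:
Each of the 5 symbol leaves contributes 0 ε-transitions.
  p·r·q — 0 ε-transitions
  q ∪ r ∪ p·r·q — 6 ε-transitions

6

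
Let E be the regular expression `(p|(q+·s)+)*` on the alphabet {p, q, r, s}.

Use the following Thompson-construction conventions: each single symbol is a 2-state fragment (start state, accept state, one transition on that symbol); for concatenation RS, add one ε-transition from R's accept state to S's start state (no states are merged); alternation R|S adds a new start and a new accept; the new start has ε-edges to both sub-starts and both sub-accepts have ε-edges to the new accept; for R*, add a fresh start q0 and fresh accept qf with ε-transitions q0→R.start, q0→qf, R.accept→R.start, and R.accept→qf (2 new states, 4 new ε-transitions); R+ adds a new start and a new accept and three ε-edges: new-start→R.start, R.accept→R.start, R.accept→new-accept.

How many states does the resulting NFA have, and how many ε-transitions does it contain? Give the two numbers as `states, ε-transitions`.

Building bottom-up:
Each of the 3 symbol leaves contributes 2 states and 0 ε-transitions.
  q+ — 4 states, 3 ε-transitions
  q+·s — 6 states, 4 ε-transitions
  (q+·s)+ — 8 states, 7 ε-transitions
  p|(q+·s)+ — 12 states, 11 ε-transitions
  (p|(q+·s)+)* — 14 states, 15 ε-transitions

14, 15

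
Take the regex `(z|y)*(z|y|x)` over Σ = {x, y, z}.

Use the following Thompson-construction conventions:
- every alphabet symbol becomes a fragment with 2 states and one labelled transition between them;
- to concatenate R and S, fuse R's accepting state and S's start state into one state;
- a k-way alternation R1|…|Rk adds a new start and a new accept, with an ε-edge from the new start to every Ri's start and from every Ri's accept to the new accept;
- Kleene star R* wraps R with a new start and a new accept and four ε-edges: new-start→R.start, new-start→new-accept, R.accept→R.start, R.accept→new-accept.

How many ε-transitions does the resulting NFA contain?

Building bottom-up:
Each of the 5 symbol leaves contributes 0 ε-transitions.
  z|y = 4 ε-transitions
  (z|y)* = 8 ε-transitions
  z|y|x = 6 ε-transitions
  (z|y)*(z|y|x) = 14 ε-transitions

14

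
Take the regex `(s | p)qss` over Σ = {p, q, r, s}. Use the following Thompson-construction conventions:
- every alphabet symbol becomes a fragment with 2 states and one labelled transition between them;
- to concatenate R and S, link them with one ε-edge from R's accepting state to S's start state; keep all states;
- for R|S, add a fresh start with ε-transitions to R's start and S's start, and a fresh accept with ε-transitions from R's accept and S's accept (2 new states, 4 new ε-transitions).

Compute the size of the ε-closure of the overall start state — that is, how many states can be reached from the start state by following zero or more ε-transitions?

3

Compute the ε-closure size of each fragment's start state recursively; a symbol fragment's start has no outgoing ε-edge, so its closure is just itself (size 1).
  s | p — |ε-closure| = 1 + 1 + 1 = 3 (the new accept is not ε-reachable since no branch accepts ε)
  (s | p)qss — same as the first factor's closure: |ε-closure| = 3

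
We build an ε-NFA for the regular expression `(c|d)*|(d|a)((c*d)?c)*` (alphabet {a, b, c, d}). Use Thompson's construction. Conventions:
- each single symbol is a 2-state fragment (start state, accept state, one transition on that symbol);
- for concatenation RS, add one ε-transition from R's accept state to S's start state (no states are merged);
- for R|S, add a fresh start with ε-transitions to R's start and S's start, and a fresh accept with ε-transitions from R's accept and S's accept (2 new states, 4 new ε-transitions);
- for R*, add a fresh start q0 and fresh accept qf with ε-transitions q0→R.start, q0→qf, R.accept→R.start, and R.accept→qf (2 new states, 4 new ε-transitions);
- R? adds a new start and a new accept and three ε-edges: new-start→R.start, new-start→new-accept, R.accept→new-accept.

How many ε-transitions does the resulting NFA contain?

Recursing over subexpressions:
Each of the 7 symbol leaves contributes 0 ε-transitions.
  c|d — 4 ε-transitions
  (c|d)* — 8 ε-transitions
  d|a — 4 ε-transitions
  c* — 4 ε-transitions
  c*d — 5 ε-transitions
  (c*d)? — 8 ε-transitions
  (c*d)?c — 9 ε-transitions
  ((c*d)?c)* — 13 ε-transitions
  (d|a)((c*d)?c)* — 18 ε-transitions
  (c|d)*|(d|a)((c*d)?c)* — 30 ε-transitions

30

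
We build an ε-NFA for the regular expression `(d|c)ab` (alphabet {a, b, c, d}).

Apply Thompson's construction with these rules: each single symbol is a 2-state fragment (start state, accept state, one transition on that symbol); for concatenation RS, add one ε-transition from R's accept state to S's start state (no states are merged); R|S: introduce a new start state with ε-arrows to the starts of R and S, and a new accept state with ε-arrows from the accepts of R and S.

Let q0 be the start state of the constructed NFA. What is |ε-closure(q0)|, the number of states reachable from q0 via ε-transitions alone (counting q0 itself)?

Compute the ε-closure size of each fragment's start state recursively; a symbol fragment's start has no outgoing ε-edge, so its closure is just itself (size 1).
  d|c : C = 1 + 1 + 1 = 3 (the new accept is not ε-reachable since no branch accepts ε)
  (d|c)ab : C equals the left operand's closure size = 3 (its accept is not ε-reachable, so the closure stops there)

3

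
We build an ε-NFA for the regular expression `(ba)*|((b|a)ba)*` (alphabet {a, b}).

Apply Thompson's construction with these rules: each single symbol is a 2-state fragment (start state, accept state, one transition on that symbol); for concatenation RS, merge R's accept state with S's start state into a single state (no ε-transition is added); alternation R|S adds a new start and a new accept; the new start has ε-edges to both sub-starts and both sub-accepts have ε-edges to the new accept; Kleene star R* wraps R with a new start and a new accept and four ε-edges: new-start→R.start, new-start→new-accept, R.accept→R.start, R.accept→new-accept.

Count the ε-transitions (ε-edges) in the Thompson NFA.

16

Per subexpression:
Each of the 6 symbol leaves contributes 0 ε-transitions.
  ba — 0 ε-transitions
  (ba)* — 4 ε-transitions
  b|a — 4 ε-transitions
  (b|a)ba — 4 ε-transitions
  ((b|a)ba)* — 8 ε-transitions
  (ba)*|((b|a)ba)* — 16 ε-transitions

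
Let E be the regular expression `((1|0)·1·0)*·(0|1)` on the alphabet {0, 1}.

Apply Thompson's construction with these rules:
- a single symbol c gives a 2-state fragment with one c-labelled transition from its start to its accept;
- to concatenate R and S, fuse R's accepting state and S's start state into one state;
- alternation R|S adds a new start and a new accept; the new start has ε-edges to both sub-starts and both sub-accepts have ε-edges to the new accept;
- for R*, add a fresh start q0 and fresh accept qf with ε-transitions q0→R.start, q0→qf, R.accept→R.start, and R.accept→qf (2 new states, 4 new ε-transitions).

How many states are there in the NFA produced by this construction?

15

Recursing over subexpressions:
Each of the 6 symbol leaves contributes a 2-state fragment.
  1|0 = 6 states
  (1|0)·1·0 = 8 states
  ((1|0)·1·0)* = 10 states
  0|1 = 6 states
  ((1|0)·1·0)*·(0|1) = 15 states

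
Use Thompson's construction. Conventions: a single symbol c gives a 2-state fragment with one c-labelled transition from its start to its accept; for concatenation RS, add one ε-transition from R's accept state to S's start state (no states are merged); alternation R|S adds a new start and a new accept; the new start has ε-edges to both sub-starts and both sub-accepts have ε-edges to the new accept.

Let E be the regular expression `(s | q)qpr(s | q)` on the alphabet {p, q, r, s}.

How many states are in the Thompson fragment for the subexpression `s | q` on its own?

6

Fragment for `s | q`:
Each of the 2 symbol leaves contributes a 2-state fragment.
  s | q → 6 states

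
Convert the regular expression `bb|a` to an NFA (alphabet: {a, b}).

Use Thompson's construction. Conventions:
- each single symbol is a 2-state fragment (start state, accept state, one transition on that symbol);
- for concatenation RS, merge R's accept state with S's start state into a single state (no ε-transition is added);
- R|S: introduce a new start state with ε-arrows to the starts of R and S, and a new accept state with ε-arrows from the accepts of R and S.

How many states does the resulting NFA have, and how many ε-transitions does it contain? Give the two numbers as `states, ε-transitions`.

7, 4

Bottom-up over the parse tree:
Each of the 3 symbol leaves contributes 2 states and 0 ε-transitions.
  bb — 3 states, 0 ε-transitions
  bb|a — 7 states, 4 ε-transitions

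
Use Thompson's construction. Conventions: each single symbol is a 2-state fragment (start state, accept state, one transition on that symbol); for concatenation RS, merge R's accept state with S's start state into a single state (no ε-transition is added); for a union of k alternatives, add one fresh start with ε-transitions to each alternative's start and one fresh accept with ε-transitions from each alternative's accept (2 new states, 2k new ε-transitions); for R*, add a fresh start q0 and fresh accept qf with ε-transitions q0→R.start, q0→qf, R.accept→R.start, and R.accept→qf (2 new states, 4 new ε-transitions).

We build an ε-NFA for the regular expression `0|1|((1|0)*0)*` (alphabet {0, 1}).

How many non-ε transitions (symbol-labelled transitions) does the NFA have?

5

Per subexpression:
Each of the 5 symbol leaves contributes exactly 1 symbol transition.
  1|0 — 2 symbol transitions
  (1|0)* — 2 symbol transitions
  (1|0)*0 — 3 symbol transitions
  ((1|0)*0)* — 3 symbol transitions
  0|1|((1|0)*0)* — 5 symbol transitions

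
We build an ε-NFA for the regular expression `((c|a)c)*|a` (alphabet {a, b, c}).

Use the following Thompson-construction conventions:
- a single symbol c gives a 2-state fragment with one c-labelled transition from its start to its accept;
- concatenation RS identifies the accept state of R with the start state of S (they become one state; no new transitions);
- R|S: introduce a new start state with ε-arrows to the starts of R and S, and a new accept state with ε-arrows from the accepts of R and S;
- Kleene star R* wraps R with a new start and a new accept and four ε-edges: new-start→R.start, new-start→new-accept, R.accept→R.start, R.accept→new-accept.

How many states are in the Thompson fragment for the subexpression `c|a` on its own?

Fragment for `c|a`:
Each of the 2 symbol leaves contributes a 2-state fragment.
  c|a : 6 states

6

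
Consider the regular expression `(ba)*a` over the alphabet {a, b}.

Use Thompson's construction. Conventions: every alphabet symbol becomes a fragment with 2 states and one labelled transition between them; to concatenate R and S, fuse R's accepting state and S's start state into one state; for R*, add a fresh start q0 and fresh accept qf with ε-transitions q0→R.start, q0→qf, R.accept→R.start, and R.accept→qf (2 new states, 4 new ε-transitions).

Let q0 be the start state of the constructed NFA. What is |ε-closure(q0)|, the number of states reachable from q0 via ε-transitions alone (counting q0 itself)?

Let C(F) = |ε-closure(F.start)| within fragment F, and note whether F accepts ε. Symbol fragments have C = 1 and do not accept ε. Then:
  ba → |closure| equals the left operand's closure size = 1 (its accept is not ε-reachable, so the closure stops there)
  (ba)* → new start has ε-edges to the inner start and to the new accept, so |closure| = 2 + 1 = 3
  (ba)*a → the left operand accepts ε, so the closure extends into the next operand (the shared merged state is already counted); |closure| = 3 + (1−1) = 3

3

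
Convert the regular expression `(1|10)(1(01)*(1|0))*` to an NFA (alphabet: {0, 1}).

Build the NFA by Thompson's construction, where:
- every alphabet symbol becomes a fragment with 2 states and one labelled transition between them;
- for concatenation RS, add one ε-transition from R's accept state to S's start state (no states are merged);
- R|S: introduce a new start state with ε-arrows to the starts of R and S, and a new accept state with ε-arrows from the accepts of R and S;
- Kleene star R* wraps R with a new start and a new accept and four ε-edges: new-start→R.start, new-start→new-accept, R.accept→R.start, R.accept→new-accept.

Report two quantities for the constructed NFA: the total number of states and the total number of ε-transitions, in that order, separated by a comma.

24, 21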